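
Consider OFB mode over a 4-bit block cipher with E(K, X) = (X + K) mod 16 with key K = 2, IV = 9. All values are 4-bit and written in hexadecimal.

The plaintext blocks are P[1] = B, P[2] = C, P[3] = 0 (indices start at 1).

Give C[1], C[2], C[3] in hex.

C[1] = 0, C[2] = 1, C[3] = F

OFB encryption: S_i = E(K, S_{i−1}) with S_{0} = IV; C_i = P_i ⊕ S_i.
C[1]: S = E(K, 9) = B; B ⊕ B = 0.
C[2]: S = E(K, B) = D; C ⊕ D = 1.
C[3]: S = E(K, D) = F; 0 ⊕ F = F.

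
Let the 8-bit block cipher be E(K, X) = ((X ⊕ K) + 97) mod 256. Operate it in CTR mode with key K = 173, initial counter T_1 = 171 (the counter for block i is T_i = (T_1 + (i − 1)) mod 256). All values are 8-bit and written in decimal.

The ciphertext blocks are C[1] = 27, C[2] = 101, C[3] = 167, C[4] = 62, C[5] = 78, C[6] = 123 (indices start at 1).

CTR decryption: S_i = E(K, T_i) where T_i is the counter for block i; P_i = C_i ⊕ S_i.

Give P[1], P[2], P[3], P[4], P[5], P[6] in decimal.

P[1] = 124, P[2] = 7, P[3] = 198, P[4] = 90, P[5] = 45, P[6] = 5

P[1]: T = 171, S = E(K, T) = 103; 27 ⊕ 103 = 124.
P[2]: T = 172, S = E(K, T) = 98; 101 ⊕ 98 = 7.
P[3]: T = 173, S = E(K, T) = 97; 167 ⊕ 97 = 198.
P[4]: T = 174, S = E(K, T) = 100; 62 ⊕ 100 = 90.
P[5]: T = 175, S = E(K, T) = 99; 78 ⊕ 99 = 45.
P[6]: T = 176, S = E(K, T) = 126; 123 ⊕ 126 = 5.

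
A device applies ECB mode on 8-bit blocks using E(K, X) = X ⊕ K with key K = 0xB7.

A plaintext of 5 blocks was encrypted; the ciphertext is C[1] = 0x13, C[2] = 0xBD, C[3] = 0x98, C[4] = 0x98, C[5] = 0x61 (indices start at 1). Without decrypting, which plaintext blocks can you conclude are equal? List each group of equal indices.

P[3] = P[4]

ECB encrypts each block independently with the same key, so equal ciphertext blocks imply equal plaintext blocks.
C[3] = C[4] = 0x98, so P[3] = P[4].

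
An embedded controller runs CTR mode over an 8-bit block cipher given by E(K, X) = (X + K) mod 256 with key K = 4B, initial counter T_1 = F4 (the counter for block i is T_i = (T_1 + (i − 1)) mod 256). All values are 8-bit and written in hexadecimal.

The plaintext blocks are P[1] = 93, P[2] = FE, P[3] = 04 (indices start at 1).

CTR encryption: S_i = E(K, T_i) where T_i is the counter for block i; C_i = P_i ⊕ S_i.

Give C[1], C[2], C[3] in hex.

C[1]: T = F4, S = E(K, T) = 3F; 93 ⊕ 3F = AC.
C[2]: T = F5, S = E(K, T) = 40; FE ⊕ 40 = BE.
C[3]: T = F6, S = E(K, T) = 41; 04 ⊕ 41 = 45.

C[1] = AC, C[2] = BE, C[3] = 45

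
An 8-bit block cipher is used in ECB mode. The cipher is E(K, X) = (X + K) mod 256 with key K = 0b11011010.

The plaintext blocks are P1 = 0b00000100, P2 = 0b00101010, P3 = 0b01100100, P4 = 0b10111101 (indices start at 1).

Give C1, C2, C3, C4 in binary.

ECB encryption: C_i = E(K, P_i).
C1: E(K, 0b00000100) = 0b11011110.
C2: E(K, 0b00101010) = 0b00000100.
C3: E(K, 0b01100100) = 0b00111110.
C4: E(K, 0b10111101) = 0b10010111.

C1 = 0b11011110, C2 = 0b00000100, C3 = 0b00111110, C4 = 0b10010111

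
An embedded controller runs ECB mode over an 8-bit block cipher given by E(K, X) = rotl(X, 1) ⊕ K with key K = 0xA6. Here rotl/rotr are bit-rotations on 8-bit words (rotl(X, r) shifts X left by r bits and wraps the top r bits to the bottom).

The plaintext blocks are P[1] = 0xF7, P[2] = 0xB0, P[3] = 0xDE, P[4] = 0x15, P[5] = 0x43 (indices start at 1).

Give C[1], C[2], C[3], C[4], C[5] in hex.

C[1] = 0x49, C[2] = 0xC7, C[3] = 0x1B, C[4] = 0x8C, C[5] = 0x20

ECB encryption: C_i = E(K, P_i).
C[1]: E(K, 0xF7) = 0x49.
C[2]: E(K, 0xB0) = 0xC7.
C[3]: E(K, 0xDE) = 0x1B.
C[4]: E(K, 0x15) = 0x8C.
C[5]: E(K, 0x43) = 0x20.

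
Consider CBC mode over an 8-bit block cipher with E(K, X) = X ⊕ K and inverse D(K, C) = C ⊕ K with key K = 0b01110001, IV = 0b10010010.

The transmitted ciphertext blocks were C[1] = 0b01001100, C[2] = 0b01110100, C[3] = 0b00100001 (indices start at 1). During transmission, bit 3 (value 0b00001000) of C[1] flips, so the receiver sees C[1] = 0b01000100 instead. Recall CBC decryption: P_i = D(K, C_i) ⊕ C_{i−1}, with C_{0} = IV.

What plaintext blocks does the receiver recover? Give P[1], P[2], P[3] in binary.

P[1] = 0b10100111, P[2] = 0b01000001, P[3] = 0b00100100

Only C[1] changed, to 0b01000100. In CBC, a change in C_i garbles P_i and flips the same bit in P_{i+1}. Decrypting the received ciphertext:
P[1]: D(K, 0b01000100) = 0b00110101; 0b00110101 ⊕ 0b10010010 = 0b10100111.
P[2]: D(K, 0b01110100) = 0b00000101; 0b00000101 ⊕ 0b01000100 = 0b01000001.
P[3]: D(K, 0b00100001) = 0b01010000; 0b01010000 ⊕ 0b01110100 = 0b00100100.
Blocks that differ from the original plaintext: P[1], P[2].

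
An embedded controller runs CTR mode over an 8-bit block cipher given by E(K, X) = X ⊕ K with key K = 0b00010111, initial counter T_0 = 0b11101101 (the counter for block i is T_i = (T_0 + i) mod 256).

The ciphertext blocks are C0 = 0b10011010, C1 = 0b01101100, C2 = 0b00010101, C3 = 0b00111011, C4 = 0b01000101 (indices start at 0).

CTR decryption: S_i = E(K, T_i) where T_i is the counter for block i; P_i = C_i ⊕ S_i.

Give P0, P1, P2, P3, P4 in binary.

P0 = 0b01100000, P1 = 0b10010101, P2 = 0b11101101, P3 = 0b11011100, P4 = 0b10100011

P0: T = 0b11101101, S = E(K, T) = 0b11111010; 0b10011010 ⊕ 0b11111010 = 0b01100000.
P1: T = 0b11101110, S = E(K, T) = 0b11111001; 0b01101100 ⊕ 0b11111001 = 0b10010101.
P2: T = 0b11101111, S = E(K, T) = 0b11111000; 0b00010101 ⊕ 0b11111000 = 0b11101101.
P3: T = 0b11110000, S = E(K, T) = 0b11100111; 0b00111011 ⊕ 0b11100111 = 0b11011100.
P4: T = 0b11110001, S = E(K, T) = 0b11100110; 0b01000101 ⊕ 0b11100110 = 0b10100011.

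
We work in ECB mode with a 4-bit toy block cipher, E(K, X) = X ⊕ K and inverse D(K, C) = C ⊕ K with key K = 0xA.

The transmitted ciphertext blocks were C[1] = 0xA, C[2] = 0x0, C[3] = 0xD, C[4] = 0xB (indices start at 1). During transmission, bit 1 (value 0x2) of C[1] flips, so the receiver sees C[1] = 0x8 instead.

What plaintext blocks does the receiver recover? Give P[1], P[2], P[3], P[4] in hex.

ECB decryption: P_i = D(K, C_i).
Only C[1] changed, to 0x8. In ECB, a change in C_i affects only P_i. Decrypting the received ciphertext:
P[1]: D(K, 0x8) = 0x2.
P[2]: D(K, 0x0) = 0xA.
P[3]: D(K, 0xD) = 0x7.
P[4]: D(K, 0xB) = 0x1.
Blocks that differ from the original plaintext: P[1].

P[1] = 0x2, P[2] = 0xA, P[3] = 0x7, P[4] = 0x1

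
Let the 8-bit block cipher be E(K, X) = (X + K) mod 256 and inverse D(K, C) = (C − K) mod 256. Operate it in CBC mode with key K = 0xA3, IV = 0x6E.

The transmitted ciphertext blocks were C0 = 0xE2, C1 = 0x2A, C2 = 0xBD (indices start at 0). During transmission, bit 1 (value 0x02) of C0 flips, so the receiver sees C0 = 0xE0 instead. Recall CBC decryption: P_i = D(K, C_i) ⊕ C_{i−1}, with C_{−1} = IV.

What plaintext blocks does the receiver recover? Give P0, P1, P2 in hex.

Only C0 changed, to 0xE0. In CBC, a change in C_i garbles P_i and flips the same bit in P_{i+1}. Decrypting the received ciphertext:
P0: D(K, 0xE0) = 0x3D; 0x3D ⊕ 0x6E = 0x53.
P1: D(K, 0x2A) = 0x87; 0x87 ⊕ 0xE0 = 0x67.
P2: D(K, 0xBD) = 0x1A; 0x1A ⊕ 0x2A = 0x30.
Blocks that differ from the original plaintext: P0, P1.

P0 = 0x53, P1 = 0x67, P2 = 0x30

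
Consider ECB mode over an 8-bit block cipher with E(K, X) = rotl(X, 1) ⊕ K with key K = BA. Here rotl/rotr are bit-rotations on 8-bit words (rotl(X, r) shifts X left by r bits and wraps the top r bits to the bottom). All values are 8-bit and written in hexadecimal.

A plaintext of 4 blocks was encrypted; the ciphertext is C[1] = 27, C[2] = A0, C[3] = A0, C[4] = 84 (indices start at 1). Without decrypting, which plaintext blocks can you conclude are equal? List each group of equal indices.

ECB encrypts each block independently with the same key, so equal ciphertext blocks imply equal plaintext blocks.
C[2] = C[3] = A0, so P[2] = P[3].

P[2] = P[3]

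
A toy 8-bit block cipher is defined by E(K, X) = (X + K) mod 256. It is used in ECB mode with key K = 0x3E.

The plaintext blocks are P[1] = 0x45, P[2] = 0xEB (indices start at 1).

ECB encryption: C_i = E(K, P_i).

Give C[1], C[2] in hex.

C[1] = 0x83, C[2] = 0x29

C[1]: E(K, 0x45) = 0x83.
C[2]: E(K, 0xEB) = 0x29.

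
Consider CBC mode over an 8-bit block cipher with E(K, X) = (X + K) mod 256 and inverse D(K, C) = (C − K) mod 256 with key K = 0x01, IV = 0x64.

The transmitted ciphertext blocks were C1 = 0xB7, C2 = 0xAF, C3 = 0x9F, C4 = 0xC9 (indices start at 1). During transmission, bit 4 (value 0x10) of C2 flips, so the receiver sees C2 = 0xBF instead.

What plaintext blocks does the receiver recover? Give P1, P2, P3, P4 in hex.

CBC decryption: P_i = D(K, C_i) ⊕ C_{i−1}, with C_{0} = IV.
Only C2 changed, to 0xBF. In CBC, a change in C_i garbles P_i and flips the same bit in P_{i+1}. Decrypting the received ciphertext:
P1: D(K, 0xB7) = 0xB6; 0xB6 ⊕ 0x64 = 0xD2.
P2: D(K, 0xBF) = 0xBE; 0xBE ⊕ 0xB7 = 0x09.
P3: D(K, 0x9F) = 0x9E; 0x9E ⊕ 0xBF = 0x21.
P4: D(K, 0xC9) = 0xC8; 0xC8 ⊕ 0x9F = 0x57.
Blocks that differ from the original plaintext: P2, P3.

P1 = 0xD2, P2 = 0x09, P3 = 0x21, P4 = 0x57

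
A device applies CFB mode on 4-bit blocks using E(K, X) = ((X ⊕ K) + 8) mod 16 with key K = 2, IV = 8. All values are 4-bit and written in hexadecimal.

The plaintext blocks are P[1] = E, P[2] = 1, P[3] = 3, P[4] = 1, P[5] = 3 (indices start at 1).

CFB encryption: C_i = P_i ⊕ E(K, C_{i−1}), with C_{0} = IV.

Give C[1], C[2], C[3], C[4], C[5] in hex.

C[1]: E(K, 8) = 2; E ⊕ 2 = C.
C[2]: E(K, C) = 6; 1 ⊕ 6 = 7.
C[3]: E(K, 7) = D; 3 ⊕ D = E.
C[4]: E(K, E) = 4; 1 ⊕ 4 = 5.
C[5]: E(K, 5) = F; 3 ⊕ F = C.

C[1] = C, C[2] = 7, C[3] = E, C[4] = 5, C[5] = C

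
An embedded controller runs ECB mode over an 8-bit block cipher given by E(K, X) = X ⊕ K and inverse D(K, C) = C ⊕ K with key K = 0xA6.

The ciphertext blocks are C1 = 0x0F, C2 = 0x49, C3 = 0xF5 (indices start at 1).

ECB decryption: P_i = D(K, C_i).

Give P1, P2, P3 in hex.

P1: D(K, 0x0F) = 0xA9.
P2: D(K, 0x49) = 0xEF.
P3: D(K, 0xF5) = 0x53.

P1 = 0xA9, P2 = 0xEF, P3 = 0x53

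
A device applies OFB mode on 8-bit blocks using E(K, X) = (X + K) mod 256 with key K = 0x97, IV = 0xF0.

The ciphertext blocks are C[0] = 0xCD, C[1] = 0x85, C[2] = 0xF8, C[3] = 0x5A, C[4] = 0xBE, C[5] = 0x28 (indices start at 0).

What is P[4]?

OFB decryption: S_i = E(K, S_{i−1}) with S_{−1} = IV; P_i = C_i ⊕ S_i.
P[0]: S = E(K, 0xF0) = 0x87; 0xCD ⊕ 0x87 = 0x4A.
P[1]: S = E(K, 0x87) = 0x1E; 0x85 ⊕ 0x1E = 0x9B.
P[2]: S = E(K, 0x1E) = 0xB5; 0xF8 ⊕ 0xB5 = 0x4D.
P[3]: S = E(K, 0xB5) = 0x4C; 0x5A ⊕ 0x4C = 0x16.
P[4]: S = E(K, 0x4C) = 0xE3; 0xBE ⊕ 0xE3 = 0x5D.

P[4] = 0x5D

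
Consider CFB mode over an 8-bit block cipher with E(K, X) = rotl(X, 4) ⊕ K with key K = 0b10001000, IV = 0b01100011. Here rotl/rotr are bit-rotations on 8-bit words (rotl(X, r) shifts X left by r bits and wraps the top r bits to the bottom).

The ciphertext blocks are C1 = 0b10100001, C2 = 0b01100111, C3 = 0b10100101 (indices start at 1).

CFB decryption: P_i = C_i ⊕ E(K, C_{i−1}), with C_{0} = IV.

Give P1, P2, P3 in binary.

P1: E(K, 0b01100011) = 0b10111110; 0b10100001 ⊕ 0b10111110 = 0b00011111.
P2: E(K, 0b10100001) = 0b10010010; 0b01100111 ⊕ 0b10010010 = 0b11110101.
P3: E(K, 0b01100111) = 0b11111110; 0b10100101 ⊕ 0b11111110 = 0b01011011.

P1 = 0b00011111, P2 = 0b11110101, P3 = 0b01011011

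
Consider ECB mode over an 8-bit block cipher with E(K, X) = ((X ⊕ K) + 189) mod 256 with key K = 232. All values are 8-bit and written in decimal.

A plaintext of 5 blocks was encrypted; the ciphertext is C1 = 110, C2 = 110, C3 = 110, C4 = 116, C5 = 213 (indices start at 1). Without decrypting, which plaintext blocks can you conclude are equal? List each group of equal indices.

ECB encrypts each block independently with the same key, so equal ciphertext blocks imply equal plaintext blocks.
C1 = C2 = C3 = 110, so P1 = P2 = P3.

P1 = P2 = P3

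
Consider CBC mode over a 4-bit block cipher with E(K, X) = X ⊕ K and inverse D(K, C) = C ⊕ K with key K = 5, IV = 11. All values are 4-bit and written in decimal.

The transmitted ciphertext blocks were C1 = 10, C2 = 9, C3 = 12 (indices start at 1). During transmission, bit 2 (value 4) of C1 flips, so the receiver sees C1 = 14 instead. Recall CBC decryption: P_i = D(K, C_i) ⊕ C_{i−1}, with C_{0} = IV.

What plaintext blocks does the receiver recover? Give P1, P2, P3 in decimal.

Only C1 changed, to 14. In CBC, a change in C_i garbles P_i and flips the same bit in P_{i+1}. Decrypting the received ciphertext:
P1: D(K, 14) = 11; 11 ⊕ 11 = 0.
P2: D(K, 9) = 12; 12 ⊕ 14 = 2.
P3: D(K, 12) = 9; 9 ⊕ 9 = 0.
Blocks that differ from the original plaintext: P1, P2.

P1 = 0, P2 = 2, P3 = 0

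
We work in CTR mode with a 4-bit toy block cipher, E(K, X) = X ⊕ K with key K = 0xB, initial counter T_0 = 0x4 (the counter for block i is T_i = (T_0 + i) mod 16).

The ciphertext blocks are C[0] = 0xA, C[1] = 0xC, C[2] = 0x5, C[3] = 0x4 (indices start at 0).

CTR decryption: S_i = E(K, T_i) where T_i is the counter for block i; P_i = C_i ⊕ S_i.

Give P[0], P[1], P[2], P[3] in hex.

P[0]: T = 0x4, S = E(K, T) = 0xF; 0xA ⊕ 0xF = 0x5.
P[1]: T = 0x5, S = E(K, T) = 0xE; 0xC ⊕ 0xE = 0x2.
P[2]: T = 0x6, S = E(K, T) = 0xD; 0x5 ⊕ 0xD = 0x8.
P[3]: T = 0x7, S = E(K, T) = 0xC; 0x4 ⊕ 0xC = 0x8.

P[0] = 0x5, P[1] = 0x2, P[2] = 0x8, P[3] = 0x8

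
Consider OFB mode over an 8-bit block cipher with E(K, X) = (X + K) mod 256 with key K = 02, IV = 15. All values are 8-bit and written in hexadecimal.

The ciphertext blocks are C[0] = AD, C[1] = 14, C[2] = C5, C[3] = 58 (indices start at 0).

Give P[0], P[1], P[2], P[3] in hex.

OFB decryption: S_i = E(K, S_{i−1}) with S_{−1} = IV; P_i = C_i ⊕ S_i.
P[0]: S = E(K, 15) = 17; AD ⊕ 17 = BA.
P[1]: S = E(K, 17) = 19; 14 ⊕ 19 = 0D.
P[2]: S = E(K, 19) = 1B; C5 ⊕ 1B = DE.
P[3]: S = E(K, 1B) = 1D; 58 ⊕ 1D = 45.

P[0] = BA, P[1] = 0D, P[2] = DE, P[3] = 45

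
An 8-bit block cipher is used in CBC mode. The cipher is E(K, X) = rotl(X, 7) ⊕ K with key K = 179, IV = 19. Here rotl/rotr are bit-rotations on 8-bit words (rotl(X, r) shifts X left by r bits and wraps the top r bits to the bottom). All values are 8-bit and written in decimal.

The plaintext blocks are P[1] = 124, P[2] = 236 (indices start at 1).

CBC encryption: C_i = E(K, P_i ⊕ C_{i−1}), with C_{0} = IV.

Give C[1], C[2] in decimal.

C[1] = 4, C[2] = 199

C[1]: P[1] ⊕ 19 = 111; E(K, 111) = 4.
C[2]: P[2] ⊕ 4 = 232; E(K, 232) = 199.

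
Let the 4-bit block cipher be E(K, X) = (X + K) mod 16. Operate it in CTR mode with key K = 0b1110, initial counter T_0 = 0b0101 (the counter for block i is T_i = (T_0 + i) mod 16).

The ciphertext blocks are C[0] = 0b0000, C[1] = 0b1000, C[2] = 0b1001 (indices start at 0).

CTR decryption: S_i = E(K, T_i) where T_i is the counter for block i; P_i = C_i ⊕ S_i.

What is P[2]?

P[2]: T = 0b0111, S = E(K, T) = 0b0101; 0b1001 ⊕ 0b0101 = 0b1100.

P[2] = 0b1100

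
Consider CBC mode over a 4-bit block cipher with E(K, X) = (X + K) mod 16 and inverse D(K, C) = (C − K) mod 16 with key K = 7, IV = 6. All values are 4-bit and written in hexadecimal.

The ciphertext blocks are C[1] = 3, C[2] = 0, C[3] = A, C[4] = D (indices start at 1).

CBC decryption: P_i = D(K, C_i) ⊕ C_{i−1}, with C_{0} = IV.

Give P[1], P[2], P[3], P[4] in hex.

P[1]: D(K, 3) = C; C ⊕ 6 = A.
P[2]: D(K, 0) = 9; 9 ⊕ 3 = A.
P[3]: D(K, A) = 3; 3 ⊕ 0 = 3.
P[4]: D(K, D) = 6; 6 ⊕ A = C.

P[1] = A, P[2] = A, P[3] = 3, P[4] = C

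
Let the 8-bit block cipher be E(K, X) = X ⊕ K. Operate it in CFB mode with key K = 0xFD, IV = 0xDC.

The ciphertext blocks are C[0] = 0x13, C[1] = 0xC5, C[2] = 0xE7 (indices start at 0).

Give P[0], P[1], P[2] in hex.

P[0] = 0x32, P[1] = 0x2B, P[2] = 0xDF

CFB decryption: P_i = C_i ⊕ E(K, C_{i−1}), with C_{−1} = IV.
P[0]: E(K, 0xDC) = 0x21; 0x13 ⊕ 0x21 = 0x32.
P[1]: E(K, 0x13) = 0xEE; 0xC5 ⊕ 0xEE = 0x2B.
P[2]: E(K, 0xC5) = 0x38; 0xE7 ⊕ 0x38 = 0xDF.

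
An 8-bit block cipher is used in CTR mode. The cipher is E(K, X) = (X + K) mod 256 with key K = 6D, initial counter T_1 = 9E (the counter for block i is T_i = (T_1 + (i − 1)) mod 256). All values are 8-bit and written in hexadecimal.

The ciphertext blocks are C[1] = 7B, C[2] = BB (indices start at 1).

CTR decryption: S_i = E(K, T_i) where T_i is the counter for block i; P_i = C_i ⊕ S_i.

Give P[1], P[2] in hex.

P[1] = 70, P[2] = B7

P[1]: T = 9E, S = E(K, T) = 0B; 7B ⊕ 0B = 70.
P[2]: T = 9F, S = E(K, T) = 0C; BB ⊕ 0C = B7.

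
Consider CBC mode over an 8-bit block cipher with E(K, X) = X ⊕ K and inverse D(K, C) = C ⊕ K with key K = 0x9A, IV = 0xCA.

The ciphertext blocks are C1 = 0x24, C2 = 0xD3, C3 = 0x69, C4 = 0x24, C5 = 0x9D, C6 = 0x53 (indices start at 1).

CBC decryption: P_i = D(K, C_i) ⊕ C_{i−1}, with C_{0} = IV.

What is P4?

P4 = 0xD7

P4: D(K, 0x24) = 0xBE; 0xBE ⊕ 0x69 = 0xD7.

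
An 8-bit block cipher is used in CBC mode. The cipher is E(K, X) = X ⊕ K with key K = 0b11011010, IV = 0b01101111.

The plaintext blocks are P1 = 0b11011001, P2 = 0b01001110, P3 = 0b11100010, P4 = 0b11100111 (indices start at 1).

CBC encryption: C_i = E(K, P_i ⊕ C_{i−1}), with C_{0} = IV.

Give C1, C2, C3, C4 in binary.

C1: P1 ⊕ 0b01101111 = 0b10110110; E(K, 0b10110110) = 0b01101100.
C2: P2 ⊕ 0b01101100 = 0b00100010; E(K, 0b00100010) = 0b11111000.
C3: P3 ⊕ 0b11111000 = 0b00011010; E(K, 0b00011010) = 0b11000000.
C4: P4 ⊕ 0b11000000 = 0b00100111; E(K, 0b00100111) = 0b11111101.

C1 = 0b01101100, C2 = 0b11111000, C3 = 0b11000000, C4 = 0b11111101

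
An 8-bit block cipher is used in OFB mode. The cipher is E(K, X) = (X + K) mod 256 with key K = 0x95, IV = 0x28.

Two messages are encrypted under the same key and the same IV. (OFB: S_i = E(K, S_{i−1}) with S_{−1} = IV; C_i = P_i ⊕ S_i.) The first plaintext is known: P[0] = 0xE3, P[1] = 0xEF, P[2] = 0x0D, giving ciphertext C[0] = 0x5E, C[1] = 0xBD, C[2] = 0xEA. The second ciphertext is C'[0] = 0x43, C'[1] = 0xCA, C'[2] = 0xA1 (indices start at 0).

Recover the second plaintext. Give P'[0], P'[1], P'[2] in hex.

P'[0] = 0xFE, P'[1] = 0x98, P'[2] = 0x46

In OFB with a reused IV, both messages share the same keystream S_i, so C_i ⊕ C'_i = P_i ⊕ P'_i and thus P'_i = P_i ⊕ C_i ⊕ C'_i.
P'[0]: 0xE3 ⊕ 0x5E ⊕ 0x43 = 0xFE.
P'[1]: 0xEF ⊕ 0xBD ⊕ 0xCA = 0x98.
P'[2]: 0x0D ⊕ 0xEA ⊕ 0xA1 = 0x46.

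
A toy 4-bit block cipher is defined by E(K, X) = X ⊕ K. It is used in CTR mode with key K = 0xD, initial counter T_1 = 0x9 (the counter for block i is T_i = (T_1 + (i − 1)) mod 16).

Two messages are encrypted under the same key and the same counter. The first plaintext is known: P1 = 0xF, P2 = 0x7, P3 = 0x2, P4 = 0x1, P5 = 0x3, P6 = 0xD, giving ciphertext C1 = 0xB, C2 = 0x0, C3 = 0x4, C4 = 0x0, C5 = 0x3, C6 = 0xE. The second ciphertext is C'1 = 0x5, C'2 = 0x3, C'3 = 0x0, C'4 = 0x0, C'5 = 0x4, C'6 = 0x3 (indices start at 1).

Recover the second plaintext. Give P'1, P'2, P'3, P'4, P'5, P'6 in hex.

In CTR with a reused counter, both messages share the same keystream S_i, so C_i ⊕ C'_i = P_i ⊕ P'_i and thus P'_i = P_i ⊕ C_i ⊕ C'_i.
P'1: 0xF ⊕ 0xB ⊕ 0x5 = 0x1.
P'2: 0x7 ⊕ 0x0 ⊕ 0x3 = 0x4.
P'3: 0x2 ⊕ 0x4 ⊕ 0x0 = 0x6.
P'4: 0x1 ⊕ 0x0 ⊕ 0x0 = 0x1.
P'5: 0x3 ⊕ 0x3 ⊕ 0x4 = 0x4.
P'6: 0xD ⊕ 0xE ⊕ 0x3 = 0x0.

P'1 = 0x1, P'2 = 0x4, P'3 = 0x6, P'4 = 0x1, P'5 = 0x4, P'6 = 0x0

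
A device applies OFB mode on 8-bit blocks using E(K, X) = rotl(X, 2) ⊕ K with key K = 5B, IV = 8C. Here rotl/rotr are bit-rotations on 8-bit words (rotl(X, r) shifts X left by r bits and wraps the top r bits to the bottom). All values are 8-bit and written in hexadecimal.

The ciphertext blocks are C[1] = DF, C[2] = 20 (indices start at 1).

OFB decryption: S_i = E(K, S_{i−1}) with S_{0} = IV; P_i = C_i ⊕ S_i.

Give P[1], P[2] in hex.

P[1]: S = E(K, 8C) = 69; DF ⊕ 69 = B6.
P[2]: S = E(K, 69) = FE; 20 ⊕ FE = DE.

P[1] = B6, P[2] = DE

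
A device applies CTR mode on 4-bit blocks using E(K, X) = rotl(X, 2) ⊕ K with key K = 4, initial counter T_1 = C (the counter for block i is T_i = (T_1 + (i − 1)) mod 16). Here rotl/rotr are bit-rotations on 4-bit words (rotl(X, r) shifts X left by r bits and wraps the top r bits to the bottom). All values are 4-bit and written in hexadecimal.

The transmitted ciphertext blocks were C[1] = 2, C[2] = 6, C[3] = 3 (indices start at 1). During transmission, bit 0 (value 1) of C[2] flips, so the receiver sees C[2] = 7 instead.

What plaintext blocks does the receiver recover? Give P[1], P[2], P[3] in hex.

CTR decryption: S_i = E(K, T_i) where T_i is the counter for block i; P_i = C_i ⊕ S_i.
Only C[2] changed, to 7. In CTR, a change in C_i flips the same bit in P_i only; the keystream is unaffected. Decrypting the received ciphertext:
P[1]: T = C, S = E(K, T) = 7; 2 ⊕ 7 = 5.
P[2]: T = D, S = E(K, T) = 3; 7 ⊕ 3 = 4.
P[3]: T = E, S = E(K, T) = F; 3 ⊕ F = C.
Blocks that differ from the original plaintext: P[2].

P[1] = 5, P[2] = 4, P[3] = C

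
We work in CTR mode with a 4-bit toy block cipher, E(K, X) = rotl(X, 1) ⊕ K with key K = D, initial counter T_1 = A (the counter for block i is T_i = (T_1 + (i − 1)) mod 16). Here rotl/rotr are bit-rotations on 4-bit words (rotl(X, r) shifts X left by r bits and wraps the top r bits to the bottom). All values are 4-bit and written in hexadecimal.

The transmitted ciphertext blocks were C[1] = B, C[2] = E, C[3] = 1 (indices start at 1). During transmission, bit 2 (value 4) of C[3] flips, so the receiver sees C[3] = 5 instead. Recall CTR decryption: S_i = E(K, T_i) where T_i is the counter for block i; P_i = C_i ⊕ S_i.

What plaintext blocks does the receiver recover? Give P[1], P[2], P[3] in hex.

Only C[3] changed, to 5. In CTR, a change in C_i flips the same bit in P_i only; the keystream is unaffected. Decrypting the received ciphertext:
P[1]: T = A, S = E(K, T) = 8; B ⊕ 8 = 3.
P[2]: T = B, S = E(K, T) = A; E ⊕ A = 4.
P[3]: T = C, S = E(K, T) = 4; 5 ⊕ 4 = 1.
Blocks that differ from the original plaintext: P[3].

P[1] = 3, P[2] = 4, P[3] = 1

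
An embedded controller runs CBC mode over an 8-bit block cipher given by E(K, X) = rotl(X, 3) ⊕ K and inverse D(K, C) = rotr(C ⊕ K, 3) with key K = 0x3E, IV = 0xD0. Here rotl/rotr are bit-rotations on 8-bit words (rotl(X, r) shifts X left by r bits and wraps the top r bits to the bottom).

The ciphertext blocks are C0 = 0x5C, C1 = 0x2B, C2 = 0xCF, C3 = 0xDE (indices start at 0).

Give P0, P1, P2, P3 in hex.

CBC decryption: P_i = D(K, C_i) ⊕ C_{i−1}, with C_{−1} = IV.
P0: D(K, 0x5C) = 0x4C; 0x4C ⊕ 0xD0 = 0x9C.
P1: D(K, 0x2B) = 0xA2; 0xA2 ⊕ 0x5C = 0xFE.
P2: D(K, 0xCF) = 0x3E; 0x3E ⊕ 0x2B = 0x15.
P3: D(K, 0xDE) = 0x1C; 0x1C ⊕ 0xCF = 0xD3.

P0 = 0x9C, P1 = 0xFE, P2 = 0x15, P3 = 0xD3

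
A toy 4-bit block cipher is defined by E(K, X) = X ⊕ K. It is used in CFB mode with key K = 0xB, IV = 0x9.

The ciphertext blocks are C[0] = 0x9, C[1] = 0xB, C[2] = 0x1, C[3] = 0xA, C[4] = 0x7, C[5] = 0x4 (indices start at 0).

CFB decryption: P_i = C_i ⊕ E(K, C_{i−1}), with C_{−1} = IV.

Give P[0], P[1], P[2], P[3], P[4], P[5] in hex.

P[0]: E(K, 0x9) = 0x2; 0x9 ⊕ 0x2 = 0xB.
P[1]: E(K, 0x9) = 0x2; 0xB ⊕ 0x2 = 0x9.
P[2]: E(K, 0xB) = 0x0; 0x1 ⊕ 0x0 = 0x1.
P[3]: E(K, 0x1) = 0xA; 0xA ⊕ 0xA = 0x0.
P[4]: E(K, 0xA) = 0x1; 0x7 ⊕ 0x1 = 0x6.
P[5]: E(K, 0x7) = 0xC; 0x4 ⊕ 0xC = 0x8.

P[0] = 0xB, P[1] = 0x9, P[2] = 0x1, P[3] = 0x0, P[4] = 0x6, P[5] = 0x8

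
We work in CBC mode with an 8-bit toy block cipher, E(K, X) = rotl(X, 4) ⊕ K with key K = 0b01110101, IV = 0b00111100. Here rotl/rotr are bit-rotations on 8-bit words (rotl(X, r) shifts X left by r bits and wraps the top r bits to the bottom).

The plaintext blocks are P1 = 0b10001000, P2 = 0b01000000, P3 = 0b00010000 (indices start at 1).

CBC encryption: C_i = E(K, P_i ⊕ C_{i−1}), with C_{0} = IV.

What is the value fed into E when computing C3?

0b10000010

C1: P1 ⊕ 0b00111100 = 0b10110100; E(K, 0b10110100) = 0b00111110.
C2: P2 ⊕ 0b00111110 = 0b01111110; E(K, 0b01111110) = 0b10010010.
C3: P3 ⊕ 0b10010010 = 0b10000010; E(K, 0b10000010) = 0b01011101.
So the input to E for block 3 is 0b10000010.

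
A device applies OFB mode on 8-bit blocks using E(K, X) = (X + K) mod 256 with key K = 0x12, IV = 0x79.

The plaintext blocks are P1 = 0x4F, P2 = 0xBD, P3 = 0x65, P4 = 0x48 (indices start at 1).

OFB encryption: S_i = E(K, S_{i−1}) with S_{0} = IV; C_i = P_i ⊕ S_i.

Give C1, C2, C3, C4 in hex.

C1: S = E(K, 0x79) = 0x8B; 0x4F ⊕ 0x8B = 0xC4.
C2: S = E(K, 0x8B) = 0x9D; 0xBD ⊕ 0x9D = 0x20.
C3: S = E(K, 0x9D) = 0xAF; 0x65 ⊕ 0xAF = 0xCA.
C4: S = E(K, 0xAF) = 0xC1; 0x48 ⊕ 0xC1 = 0x89.

C1 = 0xC4, C2 = 0x20, C3 = 0xCA, C4 = 0x89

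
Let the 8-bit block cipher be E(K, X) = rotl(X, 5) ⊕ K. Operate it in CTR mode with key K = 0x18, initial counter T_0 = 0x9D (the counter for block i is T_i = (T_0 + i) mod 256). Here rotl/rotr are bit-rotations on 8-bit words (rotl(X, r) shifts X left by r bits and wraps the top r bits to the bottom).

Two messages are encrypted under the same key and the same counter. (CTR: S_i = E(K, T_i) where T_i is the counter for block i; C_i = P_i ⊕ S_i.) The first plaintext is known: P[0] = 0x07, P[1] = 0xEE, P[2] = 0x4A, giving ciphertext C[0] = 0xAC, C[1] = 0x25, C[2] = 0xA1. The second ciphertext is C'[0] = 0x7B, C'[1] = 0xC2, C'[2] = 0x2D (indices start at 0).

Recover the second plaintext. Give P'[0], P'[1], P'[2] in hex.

In CTR with a reused counter, both messages share the same keystream S_i, so C_i ⊕ C'_i = P_i ⊕ P'_i and thus P'_i = P_i ⊕ C_i ⊕ C'_i.
P'[0]: 0x07 ⊕ 0xAC ⊕ 0x7B = 0xD0.
P'[1]: 0xEE ⊕ 0x25 ⊕ 0xC2 = 0x09.
P'[2]: 0x4A ⊕ 0xA1 ⊕ 0x2D = 0xC6.

P'[0] = 0xD0, P'[1] = 0x09, P'[2] = 0xC6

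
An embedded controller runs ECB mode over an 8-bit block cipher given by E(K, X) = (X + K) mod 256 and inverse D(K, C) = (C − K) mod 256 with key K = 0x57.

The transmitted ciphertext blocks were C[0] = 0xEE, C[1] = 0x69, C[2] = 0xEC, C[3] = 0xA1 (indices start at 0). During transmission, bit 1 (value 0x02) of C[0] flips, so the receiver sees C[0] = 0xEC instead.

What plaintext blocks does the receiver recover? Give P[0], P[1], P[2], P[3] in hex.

P[0] = 0x95, P[1] = 0x12, P[2] = 0x95, P[3] = 0x4A

ECB decryption: P_i = D(K, C_i).
Only C[0] changed, to 0xEC. In ECB, a change in C_i affects only P_i. Decrypting the received ciphertext:
P[0]: D(K, 0xEC) = 0x95.
P[1]: D(K, 0x69) = 0x12.
P[2]: D(K, 0xEC) = 0x95.
P[3]: D(K, 0xA1) = 0x4A.
Blocks that differ from the original plaintext: P[0].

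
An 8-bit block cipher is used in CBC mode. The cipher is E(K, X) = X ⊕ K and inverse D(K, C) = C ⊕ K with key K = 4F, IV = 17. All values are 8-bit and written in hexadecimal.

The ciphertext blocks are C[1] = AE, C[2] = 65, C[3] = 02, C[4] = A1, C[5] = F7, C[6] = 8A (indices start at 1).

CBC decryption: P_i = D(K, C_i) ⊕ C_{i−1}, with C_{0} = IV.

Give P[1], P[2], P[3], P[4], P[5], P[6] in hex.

P[1] = F6, P[2] = 84, P[3] = 28, P[4] = EC, P[5] = 19, P[6] = 32

P[1]: D(K, AE) = E1; E1 ⊕ 17 = F6.
P[2]: D(K, 65) = 2A; 2A ⊕ AE = 84.
P[3]: D(K, 02) = 4D; 4D ⊕ 65 = 28.
P[4]: D(K, A1) = EE; EE ⊕ 02 = EC.
P[5]: D(K, F7) = B8; B8 ⊕ A1 = 19.
P[6]: D(K, 8A) = C5; C5 ⊕ F7 = 32.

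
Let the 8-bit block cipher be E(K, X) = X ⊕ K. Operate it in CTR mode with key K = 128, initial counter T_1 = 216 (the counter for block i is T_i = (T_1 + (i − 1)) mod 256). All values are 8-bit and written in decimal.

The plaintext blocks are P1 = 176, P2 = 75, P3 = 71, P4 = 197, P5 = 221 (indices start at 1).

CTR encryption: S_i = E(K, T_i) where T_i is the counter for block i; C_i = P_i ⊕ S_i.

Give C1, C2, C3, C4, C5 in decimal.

C1: T = 216, S = E(K, T) = 88; 176 ⊕ 88 = 232.
C2: T = 217, S = E(K, T) = 89; 75 ⊕ 89 = 18.
C3: T = 218, S = E(K, T) = 90; 71 ⊕ 90 = 29.
C4: T = 219, S = E(K, T) = 91; 197 ⊕ 91 = 158.
C5: T = 220, S = E(K, T) = 92; 221 ⊕ 92 = 129.

C1 = 232, C2 = 18, C3 = 29, C4 = 158, C5 = 129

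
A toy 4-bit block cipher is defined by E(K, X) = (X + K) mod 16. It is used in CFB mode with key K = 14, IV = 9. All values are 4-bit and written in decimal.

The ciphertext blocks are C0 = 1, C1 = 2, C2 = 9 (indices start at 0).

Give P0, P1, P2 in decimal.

P0 = 6, P1 = 13, P2 = 9

CFB decryption: P_i = C_i ⊕ E(K, C_{i−1}), with C_{−1} = IV.
P0: E(K, 9) = 7; 1 ⊕ 7 = 6.
P1: E(K, 1) = 15; 2 ⊕ 15 = 13.
P2: E(K, 2) = 0; 9 ⊕ 0 = 9.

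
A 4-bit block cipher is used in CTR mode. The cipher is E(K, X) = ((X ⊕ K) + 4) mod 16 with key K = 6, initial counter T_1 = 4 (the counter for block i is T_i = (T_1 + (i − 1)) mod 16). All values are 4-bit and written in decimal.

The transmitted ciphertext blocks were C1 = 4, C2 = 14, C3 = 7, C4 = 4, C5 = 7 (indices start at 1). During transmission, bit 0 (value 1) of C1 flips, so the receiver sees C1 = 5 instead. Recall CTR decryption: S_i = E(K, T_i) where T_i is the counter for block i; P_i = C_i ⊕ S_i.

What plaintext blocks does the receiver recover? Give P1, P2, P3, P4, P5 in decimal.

Only C1 changed, to 5. In CTR, a change in C_i flips the same bit in P_i only; the keystream is unaffected. Decrypting the received ciphertext:
P1: T = 4, S = E(K, T) = 6; 5 ⊕ 6 = 3.
P2: T = 5, S = E(K, T) = 7; 14 ⊕ 7 = 9.
P3: T = 6, S = E(K, T) = 4; 7 ⊕ 4 = 3.
P4: T = 7, S = E(K, T) = 5; 4 ⊕ 5 = 1.
P5: T = 8, S = E(K, T) = 2; 7 ⊕ 2 = 5.
Blocks that differ from the original plaintext: P1.

P1 = 3, P2 = 9, P3 = 3, P4 = 1, P5 = 5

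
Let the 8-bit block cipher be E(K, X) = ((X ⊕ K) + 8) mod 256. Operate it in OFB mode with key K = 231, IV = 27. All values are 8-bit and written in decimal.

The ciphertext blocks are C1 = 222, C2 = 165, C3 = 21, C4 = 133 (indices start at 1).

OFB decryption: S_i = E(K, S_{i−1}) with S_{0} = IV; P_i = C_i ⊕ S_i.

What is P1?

P1 = 218

P1: S = E(K, 27) = 4; 222 ⊕ 4 = 218.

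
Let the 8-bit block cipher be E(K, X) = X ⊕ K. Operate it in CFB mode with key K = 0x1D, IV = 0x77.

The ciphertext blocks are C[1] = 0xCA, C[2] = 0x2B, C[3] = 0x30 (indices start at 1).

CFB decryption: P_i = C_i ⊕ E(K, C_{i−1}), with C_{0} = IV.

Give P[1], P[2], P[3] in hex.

P[1] = 0xA0, P[2] = 0xFC, P[3] = 0x06

P[1]: E(K, 0x77) = 0x6A; 0xCA ⊕ 0x6A = 0xA0.
P[2]: E(K, 0xCA) = 0xD7; 0x2B ⊕ 0xD7 = 0xFC.
P[3]: E(K, 0x2B) = 0x36; 0x30 ⊕ 0x36 = 0x06.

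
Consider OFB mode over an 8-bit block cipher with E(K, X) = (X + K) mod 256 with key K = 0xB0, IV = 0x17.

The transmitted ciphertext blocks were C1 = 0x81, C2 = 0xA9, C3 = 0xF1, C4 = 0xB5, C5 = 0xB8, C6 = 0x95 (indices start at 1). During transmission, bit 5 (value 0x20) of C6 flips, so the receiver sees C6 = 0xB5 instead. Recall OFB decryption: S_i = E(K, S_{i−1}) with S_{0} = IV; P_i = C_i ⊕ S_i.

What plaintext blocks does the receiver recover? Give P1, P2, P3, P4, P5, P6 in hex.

Only C6 changed, to 0xB5. In OFB, a change in C_i flips the same bit in P_i only; the keystream is unaffected. Decrypting the received ciphertext:
P1: S = E(K, 0x17) = 0xC7; 0x81 ⊕ 0xC7 = 0x46.
P2: S = E(K, 0xC7) = 0x77; 0xA9 ⊕ 0x77 = 0xDE.
P3: S = E(K, 0x77) = 0x27; 0xF1 ⊕ 0x27 = 0xD6.
P4: S = E(K, 0x27) = 0xD7; 0xB5 ⊕ 0xD7 = 0x62.
P5: S = E(K, 0xD7) = 0x87; 0xB8 ⊕ 0x87 = 0x3F.
P6: S = E(K, 0x87) = 0x37; 0xB5 ⊕ 0x37 = 0x82.
Blocks that differ from the original plaintext: P6.

P1 = 0x46, P2 = 0xDE, P3 = 0xD6, P4 = 0x62, P5 = 0x3F, P6 = 0x82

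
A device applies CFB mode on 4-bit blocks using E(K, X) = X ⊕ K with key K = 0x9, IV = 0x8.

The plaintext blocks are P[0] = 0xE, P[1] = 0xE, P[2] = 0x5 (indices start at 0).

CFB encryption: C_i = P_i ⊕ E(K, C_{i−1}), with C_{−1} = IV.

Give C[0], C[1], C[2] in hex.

C[0] = 0xF, C[1] = 0x8, C[2] = 0x4

C[0]: E(K, 0x8) = 0x1; 0xE ⊕ 0x1 = 0xF.
C[1]: E(K, 0xF) = 0x6; 0xE ⊕ 0x6 = 0x8.
C[2]: E(K, 0x8) = 0x1; 0x5 ⊕ 0x1 = 0x4.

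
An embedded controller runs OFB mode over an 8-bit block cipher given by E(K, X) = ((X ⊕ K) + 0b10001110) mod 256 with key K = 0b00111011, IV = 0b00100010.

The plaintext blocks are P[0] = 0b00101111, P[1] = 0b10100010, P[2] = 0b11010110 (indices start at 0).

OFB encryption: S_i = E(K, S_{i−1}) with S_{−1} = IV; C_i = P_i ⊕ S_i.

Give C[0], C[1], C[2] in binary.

C[0] = 0b10001000, C[1] = 0b10001000, C[2] = 0b01001001

C[0]: S = E(K, 0b00100010) = 0b10100111; 0b00101111 ⊕ 0b10100111 = 0b10001000.
C[1]: S = E(K, 0b10100111) = 0b00101010; 0b10100010 ⊕ 0b00101010 = 0b10001000.
C[2]: S = E(K, 0b00101010) = 0b10011111; 0b11010110 ⊕ 0b10011111 = 0b01001001.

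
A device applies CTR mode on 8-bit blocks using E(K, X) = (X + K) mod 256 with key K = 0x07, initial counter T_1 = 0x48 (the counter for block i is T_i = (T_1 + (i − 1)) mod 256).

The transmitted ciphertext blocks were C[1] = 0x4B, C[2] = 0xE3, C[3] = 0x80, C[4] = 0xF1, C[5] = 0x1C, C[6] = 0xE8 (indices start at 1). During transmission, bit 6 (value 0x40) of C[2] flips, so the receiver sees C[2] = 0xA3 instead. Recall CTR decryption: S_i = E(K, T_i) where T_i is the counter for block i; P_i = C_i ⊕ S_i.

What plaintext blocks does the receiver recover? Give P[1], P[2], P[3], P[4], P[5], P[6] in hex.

Only C[2] changed, to 0xA3. In CTR, a change in C_i flips the same bit in P_i only; the keystream is unaffected. Decrypting the received ciphertext:
P[1]: T = 0x48, S = E(K, T) = 0x4F; 0x4B ⊕ 0x4F = 0x04.
P[2]: T = 0x49, S = E(K, T) = 0x50; 0xA3 ⊕ 0x50 = 0xF3.
P[3]: T = 0x4A, S = E(K, T) = 0x51; 0x80 ⊕ 0x51 = 0xD1.
P[4]: T = 0x4B, S = E(K, T) = 0x52; 0xF1 ⊕ 0x52 = 0xA3.
P[5]: T = 0x4C, S = E(K, T) = 0x53; 0x1C ⊕ 0x53 = 0x4F.
P[6]: T = 0x4D, S = E(K, T) = 0x54; 0xE8 ⊕ 0x54 = 0xBC.
Blocks that differ from the original plaintext: P[2].

P[1] = 0x04, P[2] = 0xF3, P[3] = 0xD1, P[4] = 0xA3, P[5] = 0x4F, P[6] = 0xBC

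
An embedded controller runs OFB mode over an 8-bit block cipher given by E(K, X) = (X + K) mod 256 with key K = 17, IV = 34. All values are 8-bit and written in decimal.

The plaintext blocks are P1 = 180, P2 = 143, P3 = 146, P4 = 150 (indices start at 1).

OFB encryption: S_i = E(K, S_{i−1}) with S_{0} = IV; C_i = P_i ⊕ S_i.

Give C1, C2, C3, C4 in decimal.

C1 = 135, C2 = 203, C3 = 199, C4 = 240

C1: S = E(K, 34) = 51; 180 ⊕ 51 = 135.
C2: S = E(K, 51) = 68; 143 ⊕ 68 = 203.
C3: S = E(K, 68) = 85; 146 ⊕ 85 = 199.
C4: S = E(K, 85) = 102; 150 ⊕ 102 = 240.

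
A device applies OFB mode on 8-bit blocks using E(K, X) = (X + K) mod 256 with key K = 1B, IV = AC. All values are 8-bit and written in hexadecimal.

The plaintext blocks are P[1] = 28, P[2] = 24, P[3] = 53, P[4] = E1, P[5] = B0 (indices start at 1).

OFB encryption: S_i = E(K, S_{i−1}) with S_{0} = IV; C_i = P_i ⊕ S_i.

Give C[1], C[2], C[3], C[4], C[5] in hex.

C[1]: S = E(K, AC) = C7; 28 ⊕ C7 = EF.
C[2]: S = E(K, C7) = E2; 24 ⊕ E2 = C6.
C[3]: S = E(K, E2) = FD; 53 ⊕ FD = AE.
C[4]: S = E(K, FD) = 18; E1 ⊕ 18 = F9.
C[5]: S = E(K, 18) = 33; B0 ⊕ 33 = 83.

C[1] = EF, C[2] = C6, C[3] = AE, C[4] = F9, C[5] = 83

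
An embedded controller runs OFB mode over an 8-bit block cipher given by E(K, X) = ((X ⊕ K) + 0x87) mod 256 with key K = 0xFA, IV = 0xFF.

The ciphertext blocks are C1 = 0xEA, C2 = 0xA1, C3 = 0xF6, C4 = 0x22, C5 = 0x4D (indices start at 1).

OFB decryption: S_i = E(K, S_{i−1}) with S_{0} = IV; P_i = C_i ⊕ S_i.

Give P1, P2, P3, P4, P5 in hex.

P1 = 0x66, P2 = 0x5C, P3 = 0x78, P4 = 0xD9, P5 = 0xC5

P1: S = E(K, 0xFF) = 0x8C; 0xEA ⊕ 0x8C = 0x66.
P2: S = E(K, 0x8C) = 0xFD; 0xA1 ⊕ 0xFD = 0x5C.
P3: S = E(K, 0xFD) = 0x8E; 0xF6 ⊕ 0x8E = 0x78.
P4: S = E(K, 0x8E) = 0xFB; 0x22 ⊕ 0xFB = 0xD9.
P5: S = E(K, 0xFB) = 0x88; 0x4D ⊕ 0x88 = 0xC5.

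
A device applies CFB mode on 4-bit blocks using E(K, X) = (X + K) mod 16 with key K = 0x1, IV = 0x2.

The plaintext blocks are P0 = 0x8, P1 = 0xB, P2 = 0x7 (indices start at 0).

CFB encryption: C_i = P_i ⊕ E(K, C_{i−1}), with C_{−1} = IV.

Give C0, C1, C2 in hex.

C0 = 0xB, C1 = 0x7, C2 = 0xF

C0: E(K, 0x2) = 0x3; 0x8 ⊕ 0x3 = 0xB.
C1: E(K, 0xB) = 0xC; 0xB ⊕ 0xC = 0x7.
C2: E(K, 0x7) = 0x8; 0x7 ⊕ 0x8 = 0xF.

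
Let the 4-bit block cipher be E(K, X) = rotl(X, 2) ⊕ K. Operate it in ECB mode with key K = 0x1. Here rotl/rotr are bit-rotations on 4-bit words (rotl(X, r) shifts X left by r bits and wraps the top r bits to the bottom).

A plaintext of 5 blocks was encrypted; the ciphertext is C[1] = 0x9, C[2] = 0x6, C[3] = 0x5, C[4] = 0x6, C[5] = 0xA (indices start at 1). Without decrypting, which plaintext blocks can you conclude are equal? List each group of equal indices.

P[2] = P[4]

ECB encrypts each block independently with the same key, so equal ciphertext blocks imply equal plaintext blocks.
C[2] = C[4] = 0x6, so P[2] = P[4].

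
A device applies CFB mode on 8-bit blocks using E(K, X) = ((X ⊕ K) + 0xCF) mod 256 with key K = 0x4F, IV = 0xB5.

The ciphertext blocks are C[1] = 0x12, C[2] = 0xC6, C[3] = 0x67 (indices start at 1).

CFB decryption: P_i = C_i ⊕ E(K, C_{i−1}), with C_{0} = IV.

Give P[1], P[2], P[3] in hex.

P[1] = 0xDB, P[2] = 0xEA, P[3] = 0x3F

P[1]: E(K, 0xB5) = 0xC9; 0x12 ⊕ 0xC9 = 0xDB.
P[2]: E(K, 0x12) = 0x2C; 0xC6 ⊕ 0x2C = 0xEA.
P[3]: E(K, 0xC6) = 0x58; 0x67 ⊕ 0x58 = 0x3F.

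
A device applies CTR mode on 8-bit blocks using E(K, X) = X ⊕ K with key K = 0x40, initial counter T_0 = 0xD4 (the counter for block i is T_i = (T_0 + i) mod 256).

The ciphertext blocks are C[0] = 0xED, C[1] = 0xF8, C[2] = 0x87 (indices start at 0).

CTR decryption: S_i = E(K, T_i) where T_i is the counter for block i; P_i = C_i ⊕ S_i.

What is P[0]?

P[0] = 0x79

P[0]: T = 0xD4, S = E(K, T) = 0x94; 0xED ⊕ 0x94 = 0x79.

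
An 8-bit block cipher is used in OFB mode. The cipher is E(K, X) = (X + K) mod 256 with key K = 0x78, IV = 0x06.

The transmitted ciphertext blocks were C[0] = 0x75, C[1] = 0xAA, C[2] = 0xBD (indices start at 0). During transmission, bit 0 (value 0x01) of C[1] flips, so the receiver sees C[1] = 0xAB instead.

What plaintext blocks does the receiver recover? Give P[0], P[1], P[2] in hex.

OFB decryption: S_i = E(K, S_{i−1}) with S_{−1} = IV; P_i = C_i ⊕ S_i.
Only C[1] changed, to 0xAB. In OFB, a change in C_i flips the same bit in P_i only; the keystream is unaffected. Decrypting the received ciphertext:
P[0]: S = E(K, 0x06) = 0x7E; 0x75 ⊕ 0x7E = 0x0B.
P[1]: S = E(K, 0x7E) = 0xF6; 0xAB ⊕ 0xF6 = 0x5D.
P[2]: S = E(K, 0xF6) = 0x6E; 0xBD ⊕ 0x6E = 0xD3.
Blocks that differ from the original plaintext: P[1].

P[0] = 0x0B, P[1] = 0x5D, P[2] = 0xD3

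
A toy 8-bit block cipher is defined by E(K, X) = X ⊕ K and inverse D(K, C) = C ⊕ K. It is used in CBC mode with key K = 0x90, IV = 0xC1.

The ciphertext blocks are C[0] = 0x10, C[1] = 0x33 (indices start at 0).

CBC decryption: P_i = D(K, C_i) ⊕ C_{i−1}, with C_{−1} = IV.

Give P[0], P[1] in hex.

P[0] = 0x41, P[1] = 0xB3

P[0]: D(K, 0x10) = 0x80; 0x80 ⊕ 0xC1 = 0x41.
P[1]: D(K, 0x33) = 0xA3; 0xA3 ⊕ 0x10 = 0xB3.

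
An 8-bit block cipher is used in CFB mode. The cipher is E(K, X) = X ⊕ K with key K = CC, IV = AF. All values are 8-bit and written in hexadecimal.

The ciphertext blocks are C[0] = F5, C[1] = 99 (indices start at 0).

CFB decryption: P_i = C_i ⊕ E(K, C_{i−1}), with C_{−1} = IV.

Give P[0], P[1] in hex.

P[0]: E(K, AF) = 63; F5 ⊕ 63 = 96.
P[1]: E(K, F5) = 39; 99 ⊕ 39 = A0.

P[0] = 96, P[1] = A0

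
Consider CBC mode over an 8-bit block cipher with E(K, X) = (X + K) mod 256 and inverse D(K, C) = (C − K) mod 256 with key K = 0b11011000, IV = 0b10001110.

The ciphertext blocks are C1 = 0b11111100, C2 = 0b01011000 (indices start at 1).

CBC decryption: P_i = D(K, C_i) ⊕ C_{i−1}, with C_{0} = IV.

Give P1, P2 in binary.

P1: D(K, 0b11111100) = 0b00100100; 0b00100100 ⊕ 0b10001110 = 0b10101010.
P2: D(K, 0b01011000) = 0b10000000; 0b10000000 ⊕ 0b11111100 = 0b01111100.

P1 = 0b10101010, P2 = 0b01111100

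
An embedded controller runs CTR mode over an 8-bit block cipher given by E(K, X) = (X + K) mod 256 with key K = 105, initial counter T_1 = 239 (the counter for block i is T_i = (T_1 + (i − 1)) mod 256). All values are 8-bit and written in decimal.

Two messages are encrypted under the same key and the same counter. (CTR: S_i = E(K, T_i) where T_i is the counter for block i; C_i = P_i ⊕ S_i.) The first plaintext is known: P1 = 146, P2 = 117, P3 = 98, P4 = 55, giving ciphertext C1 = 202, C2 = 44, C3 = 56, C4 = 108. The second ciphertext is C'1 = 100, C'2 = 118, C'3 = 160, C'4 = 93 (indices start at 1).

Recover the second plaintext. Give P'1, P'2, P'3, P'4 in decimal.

In CTR with a reused counter, both messages share the same keystream S_i, so C_i ⊕ C'_i = P_i ⊕ P'_i and thus P'_i = P_i ⊕ C_i ⊕ C'_i.
P'1: 146 ⊕ 202 ⊕ 100 = 60.
P'2: 117 ⊕ 44 ⊕ 118 = 47.
P'3: 98 ⊕ 56 ⊕ 160 = 250.
P'4: 55 ⊕ 108 ⊕ 93 = 6.

P'1 = 60, P'2 = 47, P'3 = 250, P'4 = 6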